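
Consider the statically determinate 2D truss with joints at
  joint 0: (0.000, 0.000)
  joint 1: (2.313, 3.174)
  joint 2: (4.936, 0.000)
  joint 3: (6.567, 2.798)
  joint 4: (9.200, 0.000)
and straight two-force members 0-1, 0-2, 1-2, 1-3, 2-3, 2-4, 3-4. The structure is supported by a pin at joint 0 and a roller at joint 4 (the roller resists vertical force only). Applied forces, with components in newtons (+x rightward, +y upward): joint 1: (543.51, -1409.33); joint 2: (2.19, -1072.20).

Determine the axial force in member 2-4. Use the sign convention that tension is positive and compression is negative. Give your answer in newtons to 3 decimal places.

1051.218

N=5 nodes, M=7 members, R=3 reactions → 2N=10, M+R=10
member 0 (0-1): L=3.9274, (cx,cy)=(0.5889,0.8082)
member 1 (0-2): L=4.9360, (cx,cy)=(1.0000,0.0000)
member 2 (1-2): L=4.1176, (cx,cy)=(0.6370,-0.7708)
member 3 (1-3): L=4.2706, (cx,cy)=(0.9961,-0.0880)
member 4 (2-3): L=3.2387, (cx,cy)=(0.5036,0.8639)
member 5 (2-4): L=4.2640, (cx,cy)=(1.0000,0.0000)
member 6 (3-4): L=3.8421, (cx,cy)=(0.6853,-0.7283)
solve A·x = −loads:
  F[0-1] = -1688.2951 N (compression)
  F[0-2] = +1540.0105 N (tension)
  F[1-2] = +127.3977 N (tension)
  F[1-3] = -1625.2879 N (compression)
  F[2-3] = +1127.3946 N (tension)
  F[2-4] = +1051.2177 N (tension)
  F[3-4] = -1533.9350 N (compression)
  Rx@0 = -545.7000 N
  Ry@0 = +1364.4365 N
  Ry@4 = +1117.0935 N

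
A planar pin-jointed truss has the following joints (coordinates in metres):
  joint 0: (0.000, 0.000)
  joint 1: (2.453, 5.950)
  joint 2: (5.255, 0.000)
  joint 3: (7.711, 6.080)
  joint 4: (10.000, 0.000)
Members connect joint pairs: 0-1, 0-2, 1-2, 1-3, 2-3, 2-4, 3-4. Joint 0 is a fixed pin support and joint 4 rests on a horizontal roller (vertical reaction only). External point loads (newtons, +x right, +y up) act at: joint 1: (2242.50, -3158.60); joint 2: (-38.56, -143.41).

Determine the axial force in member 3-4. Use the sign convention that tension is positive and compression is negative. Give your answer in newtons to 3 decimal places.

N=5 nodes, M=7 members, R=3 reactions → 2N=10, M+R=10
member 0 (0-1): L=6.4358, (cx,cy)=(0.3811,0.9245)
member 1 (0-2): L=5.2550, (cx,cy)=(1.0000,0.0000)
member 2 (1-2): L=6.5768, (cx,cy)=(0.4260,-0.9047)
member 3 (1-3): L=5.2596, (cx,cy)=(0.9997,0.0247)
member 4 (2-3): L=6.5573, (cx,cy)=(0.3745,0.9272)
member 5 (2-4): L=4.7450, (cx,cy)=(1.0000,0.0000)
member 6 (3-4): L=6.4966, (cx,cy)=(0.3523,-0.9359)
solve A·x = −loads:
  F[0-1] = -1208.8039 N (compression)
  F[0-2] = +2664.6736 N (tension)
  F[1-2] = -2303.1014 N (compression)
  F[1-3] = -1722.5327 N (compression)
  F[2-3] = +2401.8627 N (tension)
  F[2-4] = +822.4038 N (tension)
  F[3-4] = -2334.1353 N (compression)
  Rx@0 = -2203.9400 N
  Ry@0 = +1117.5560 N
  Ry@4 = +2184.4540 N

-2334.135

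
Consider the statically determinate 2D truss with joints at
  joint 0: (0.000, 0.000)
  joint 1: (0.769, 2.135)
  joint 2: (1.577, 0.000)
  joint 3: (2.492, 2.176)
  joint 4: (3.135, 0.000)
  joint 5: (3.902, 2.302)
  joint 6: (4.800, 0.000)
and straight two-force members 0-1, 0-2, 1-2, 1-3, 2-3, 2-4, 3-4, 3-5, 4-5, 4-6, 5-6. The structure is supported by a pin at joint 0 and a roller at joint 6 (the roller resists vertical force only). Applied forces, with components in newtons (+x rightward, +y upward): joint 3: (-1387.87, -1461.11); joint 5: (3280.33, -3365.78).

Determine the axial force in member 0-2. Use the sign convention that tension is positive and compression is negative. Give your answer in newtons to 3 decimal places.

N=7 nodes, M=11 members, R=3 reactions → 2N=14, M+R=14
member 0 (0-1): L=2.2693, (cx,cy)=(0.3389,0.9408)
member 1 (0-2): L=1.5770, (cx,cy)=(1.0000,0.0000)
member 2 (1-2): L=2.2828, (cx,cy)=(0.3540,-0.9353)
member 3 (1-3): L=1.7235, (cx,cy)=(0.9997,0.0238)
member 4 (2-3): L=2.3606, (cx,cy)=(0.3876,0.9218)
member 5 (2-4): L=1.5580, (cx,cy)=(1.0000,0.0000)
member 6 (3-4): L=2.2690, (cx,cy)=(0.2834,-0.9590)
member 7 (3-5): L=1.4156, (cx,cy)=(0.9960,0.0890)
member 8 (4-5): L=2.4264, (cx,cy)=(0.3161,0.9487)
member 9 (4-6): L=1.6650, (cx,cy)=(1.0000,0.0000)
member 10 (5-6): L=2.4710, (cx,cy)=(0.3634,-0.9316)
solve A·x = −loads:
  F[0-1] = -412.6222 N (compression)
  F[0-2] = +2032.2876 N (tension)
  F[1-2] = +407.8484 N (tension)
  F[1-3] = -284.2677 N (compression)
  F[2-3] = -413.7966 N (compression)
  F[2-4] = +2337.0436 N (tension)
  F[3-4] = -1004.3462 N (compression)
  F[3-5] = +1232.7939 N (tension)
  F[4-5] = +1015.2313 N (tension)
  F[4-6] = +1731.5102 N (tension)
  F[5-6] = -4764.4545 N (compression)
  Rx@0 = -1892.4600 N
  Ry@0 = +388.2079 N
  Ry@6 = +4438.6821 N

2032.288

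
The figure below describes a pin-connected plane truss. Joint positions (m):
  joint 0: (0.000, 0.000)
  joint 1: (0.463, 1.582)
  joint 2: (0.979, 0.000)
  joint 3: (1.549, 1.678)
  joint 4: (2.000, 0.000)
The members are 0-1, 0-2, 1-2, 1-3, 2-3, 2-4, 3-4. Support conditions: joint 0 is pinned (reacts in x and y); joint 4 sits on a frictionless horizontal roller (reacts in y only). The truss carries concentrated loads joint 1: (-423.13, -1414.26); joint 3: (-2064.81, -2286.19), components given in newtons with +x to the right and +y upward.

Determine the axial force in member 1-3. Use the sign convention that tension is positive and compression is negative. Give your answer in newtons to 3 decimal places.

-1352.785

N=5 nodes, M=7 members, R=3 reactions → 2N=10, M+R=10
member 0 (0-1): L=1.6484, (cx,cy)=(0.2809,0.9597)
member 1 (0-2): L=0.9790, (cx,cy)=(1.0000,0.0000)
member 2 (1-2): L=1.6640, (cx,cy)=(0.3101,-0.9507)
member 3 (1-3): L=1.0902, (cx,cy)=(0.9961,0.0881)
member 4 (2-3): L=1.7722, (cx,cy)=(0.3216,0.9469)
member 5 (2-4): L=1.0210, (cx,cy)=(1.0000,0.0000)
member 6 (3-4): L=1.7376, (cx,cy)=(0.2596,-0.9657)
solve A·x = −loads:
  F[0-1] = -3823.3904 N (compression)
  F[0-2] = -1414.0065 N (compression)
  F[1-2] = +2246.8416 N (tension)
  F[1-3] = -1352.7845 N (compression)
  F[2-3] = -2255.9646 N (compression)
  F[2-4] = +8.3276 N (tension)
  F[3-4] = -32.0835 N (compression)
  Rx@0 = +2487.9400 N
  Ry@0 = +3669.4661 N
  Ry@4 = +30.9839 N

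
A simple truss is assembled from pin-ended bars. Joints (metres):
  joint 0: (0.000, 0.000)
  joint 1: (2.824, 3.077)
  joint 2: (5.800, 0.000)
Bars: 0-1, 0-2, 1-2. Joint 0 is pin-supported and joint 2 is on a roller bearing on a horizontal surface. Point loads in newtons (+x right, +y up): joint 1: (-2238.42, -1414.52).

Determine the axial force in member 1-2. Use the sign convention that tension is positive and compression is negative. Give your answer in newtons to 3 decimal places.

693.923

N=3 nodes, M=3 members, R=3 reactions → 2N=6, M+R=6
member 0 (0-1): L=4.1765, (cx,cy)=(0.6762,0.7367)
member 1 (0-2): L=5.8000, (cx,cy)=(1.0000,0.0000)
member 2 (1-2): L=4.2807, (cx,cy)=(0.6952,-0.7188)
solve A·x = −loads:
  F[0-1] = -2596.9794 N (compression)
  F[0-2] = -482.4229 N (compression)
  F[1-2] = +693.9228 N (tension)
  Rx@0 = +2238.4200 N
  Ry@0 = +1913.3155 N
  Ry@2 = -498.7955 N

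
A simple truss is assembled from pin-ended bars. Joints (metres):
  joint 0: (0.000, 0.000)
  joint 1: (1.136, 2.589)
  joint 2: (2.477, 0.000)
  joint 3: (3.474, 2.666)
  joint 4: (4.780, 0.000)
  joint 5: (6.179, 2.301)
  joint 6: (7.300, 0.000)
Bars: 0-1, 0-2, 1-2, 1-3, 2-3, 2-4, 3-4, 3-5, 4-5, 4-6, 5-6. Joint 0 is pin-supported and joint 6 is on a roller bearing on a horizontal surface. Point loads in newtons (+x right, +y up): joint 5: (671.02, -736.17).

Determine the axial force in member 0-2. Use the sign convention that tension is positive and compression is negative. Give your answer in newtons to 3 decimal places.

N=7 nodes, M=11 members, R=3 reactions → 2N=14, M+R=14
member 0 (0-1): L=2.8273, (cx,cy)=(0.4018,0.9157)
member 1 (0-2): L=2.4770, (cx,cy)=(1.0000,0.0000)
member 2 (1-2): L=2.9157, (cx,cy)=(0.4599,-0.8880)
member 3 (1-3): L=2.3393, (cx,cy)=(0.9995,0.0329)
member 4 (2-3): L=2.8463, (cx,cy)=(0.3503,0.9366)
member 5 (2-4): L=2.3030, (cx,cy)=(1.0000,0.0000)
member 6 (3-4): L=2.9687, (cx,cy)=(0.4399,-0.8980)
member 7 (3-5): L=2.7295, (cx,cy)=(0.9910,-0.1337)
member 8 (4-5): L=2.6929, (cx,cy)=(0.5195,0.8545)
member 9 (4-6): L=2.5200, (cx,cy)=(1.0000,0.0000)
member 10 (5-6): L=2.5595, (cx,cy)=(0.4380,-0.8990)
solve A·x = −loads:
  F[0-1] = +107.5230 N (tension)
  F[0-2] = +627.8170 N (tension)
  F[1-2] = -107.4503 N (compression)
  F[1-3] = +92.6725 N (tension)
  F[2-3] = +101.8648 N (tension)
  F[2-4] = +542.7169 N (tension)
  F[3-4] = -138.0444 N (compression)
  F[3-5] = +190.7451 N (tension)
  F[4-5] = +145.0837 N (tension)
  F[4-6] = +406.6154 N (tension)
  F[5-6] = -928.4106 N (compression)
  Rx@0 = -671.0200 N
  Ry@0 = -98.4617 N
  Ry@6 = +834.6317 N

627.817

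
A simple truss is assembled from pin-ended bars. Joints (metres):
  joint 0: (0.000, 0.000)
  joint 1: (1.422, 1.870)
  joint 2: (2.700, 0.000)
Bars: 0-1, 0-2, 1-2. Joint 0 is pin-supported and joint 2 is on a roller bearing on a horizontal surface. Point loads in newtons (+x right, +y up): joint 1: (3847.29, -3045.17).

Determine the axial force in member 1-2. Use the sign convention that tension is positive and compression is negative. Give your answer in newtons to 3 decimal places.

-5169.986

N=3 nodes, M=3 members, R=3 reactions → 2N=6, M+R=6
member 0 (0-1): L=2.3493, (cx,cy)=(0.6053,0.7960)
member 1 (0-2): L=2.7000, (cx,cy)=(1.0000,0.0000)
member 2 (1-2): L=2.2650, (cx,cy)=(0.5642,-0.8256)
solve A·x = −loads:
  F[0-1] = +1536.7173 N (tension)
  F[0-2] = +2917.1164 N (tension)
  F[1-2] = -5169.9861 N (compression)
  Rx@0 = -3847.2900 N
  Ry@0 = -1223.2241 N
  Ry@2 = +4268.3941 N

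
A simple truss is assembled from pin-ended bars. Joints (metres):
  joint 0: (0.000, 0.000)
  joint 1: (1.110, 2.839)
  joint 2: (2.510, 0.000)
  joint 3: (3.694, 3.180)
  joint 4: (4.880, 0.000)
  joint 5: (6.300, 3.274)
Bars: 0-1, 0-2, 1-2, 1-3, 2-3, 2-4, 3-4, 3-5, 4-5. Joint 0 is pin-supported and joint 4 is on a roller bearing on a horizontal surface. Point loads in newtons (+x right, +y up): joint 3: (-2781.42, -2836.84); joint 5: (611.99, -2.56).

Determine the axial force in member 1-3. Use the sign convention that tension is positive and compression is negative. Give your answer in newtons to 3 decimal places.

N=6 nodes, M=9 members, R=3 reactions → 2N=12, M+R=12
member 0 (0-1): L=3.0483, (cx,cy)=(0.3641,0.9313)
member 1 (0-2): L=2.5100, (cx,cy)=(1.0000,0.0000)
member 2 (1-2): L=3.1654, (cx,cy)=(0.4423,-0.8969)
member 3 (1-3): L=2.6064, (cx,cy)=(0.9914,0.1308)
member 4 (2-3): L=3.3933, (cx,cy)=(0.3489,0.9372)
member 5 (2-4): L=2.3700, (cx,cy)=(1.0000,0.0000)
member 6 (3-4): L=3.3940, (cx,cy)=(0.3494,-0.9370)
member 7 (3-5): L=2.6077, (cx,cy)=(0.9994,0.0360)
member 8 (4-5): L=3.5687, (cx,cy)=(0.3979,0.9174)
solve A·x = −loads:
  F[0-1] = -2244.7097 N (compression)
  F[0-2] = -1352.0423 N (compression)
  F[1-2] = +2075.6285 N (tension)
  F[1-3] = -1750.4394 N (compression)
  F[2-3] = -1986.4319 N (compression)
  F[2-4] = +259.0821 N (tension)
  F[3-4] = -772.4747 N (compression)
  F[3-5] = +623.2495 N (tension)
  F[4-5] = -27.2789 N (compression)
  Rx@0 = +2169.4300 N
  Ry@0 = +2090.5978 N
  Ry@4 = +748.8022 N

-1750.439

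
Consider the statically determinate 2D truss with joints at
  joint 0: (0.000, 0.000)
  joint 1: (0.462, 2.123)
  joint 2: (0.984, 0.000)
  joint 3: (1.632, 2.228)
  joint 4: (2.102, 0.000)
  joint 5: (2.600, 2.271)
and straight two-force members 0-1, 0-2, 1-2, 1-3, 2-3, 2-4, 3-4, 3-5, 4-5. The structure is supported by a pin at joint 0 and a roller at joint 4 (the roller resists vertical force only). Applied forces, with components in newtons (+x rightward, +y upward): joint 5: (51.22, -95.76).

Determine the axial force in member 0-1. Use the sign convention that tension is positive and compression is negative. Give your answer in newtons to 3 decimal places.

79.851

N=6 nodes, M=9 members, R=3 reactions → 2N=12, M+R=12
member 0 (0-1): L=2.1727, (cx,cy)=(0.2126,0.9771)
member 1 (0-2): L=0.9840, (cx,cy)=(1.0000,0.0000)
member 2 (1-2): L=2.1862, (cx,cy)=(0.2388,-0.9711)
member 3 (1-3): L=1.1747, (cx,cy)=(0.9960,0.0894)
member 4 (2-3): L=2.3203, (cx,cy)=(0.2793,0.9602)
member 5 (2-4): L=1.1180, (cx,cy)=(1.0000,0.0000)
member 6 (3-4): L=2.2770, (cx,cy)=(0.2064,-0.9785)
member 7 (3-5): L=0.9690, (cx,cy)=(0.9990,0.0444)
member 8 (4-5): L=2.3250, (cx,cy)=(0.2142,0.9768)
solve A·x = −loads:
  F[0-1] = +79.8514 N (tension)
  F[0-2] = +34.2404 N (tension)
  F[1-2] = -77.0792 N (compression)
  F[1-3] = +35.5258 N (tension)
  F[2-3] = +77.9513 N (tension)
  F[2-4] = -5.9332 N (compression)
  F[3-4] = -76.4315 N (compression)
  F[3-5] = +73.0012 N (tension)
  F[4-5] = -101.3520 N (compression)
  Rx@0 = -51.2200 N
  Ry@0 = -78.0253 N
  Ry@4 = +173.7853 N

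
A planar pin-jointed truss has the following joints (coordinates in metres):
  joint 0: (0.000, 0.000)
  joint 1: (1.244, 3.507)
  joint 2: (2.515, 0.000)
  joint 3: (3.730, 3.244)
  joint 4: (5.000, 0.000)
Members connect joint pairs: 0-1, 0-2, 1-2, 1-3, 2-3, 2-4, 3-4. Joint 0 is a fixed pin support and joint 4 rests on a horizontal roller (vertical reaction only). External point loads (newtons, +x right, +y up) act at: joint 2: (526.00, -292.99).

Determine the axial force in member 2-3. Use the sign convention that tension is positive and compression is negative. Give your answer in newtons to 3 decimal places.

N=5 nodes, M=7 members, R=3 reactions → 2N=10, M+R=10
member 0 (0-1): L=3.7211, (cx,cy)=(0.3343,0.9425)
member 1 (0-2): L=2.5150, (cx,cy)=(1.0000,0.0000)
member 2 (1-2): L=3.7302, (cx,cy)=(0.3407,-0.9402)
member 3 (1-3): L=2.4999, (cx,cy)=(0.9945,-0.1052)
member 4 (2-3): L=3.4641, (cx,cy)=(0.3507,0.9365)
member 5 (2-4): L=2.4850, (cx,cy)=(1.0000,0.0000)
member 6 (3-4): L=3.4837, (cx,cy)=(0.3646,-0.9312)
solve A·x = −loads:
  F[0-1] = -154.5058 N (compression)
  F[0-2] = +577.6528 N (tension)
  F[1-2] = +167.1034 N (tension)
  F[1-3] = -109.1961 N (compression)
  F[2-3] = +145.1042 N (tension)
  F[2-4] = +57.6957 N (tension)
  F[3-4] = -158.2652 N (compression)
  Rx@0 = -526.0000 N
  Ry@0 = +145.6160 N
  Ry@4 = +147.3740 N

145.104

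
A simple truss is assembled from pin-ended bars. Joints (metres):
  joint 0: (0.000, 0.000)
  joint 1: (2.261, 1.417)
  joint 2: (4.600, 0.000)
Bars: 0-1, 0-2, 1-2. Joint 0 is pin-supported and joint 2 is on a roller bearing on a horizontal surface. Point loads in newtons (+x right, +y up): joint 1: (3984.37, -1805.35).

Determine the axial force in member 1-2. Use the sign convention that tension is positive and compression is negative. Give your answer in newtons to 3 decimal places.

-4081.322

N=3 nodes, M=3 members, R=3 reactions → 2N=6, M+R=6
member 0 (0-1): L=2.6683, (cx,cy)=(0.8473,0.5310)
member 1 (0-2): L=4.6000, (cx,cy)=(1.0000,0.0000)
member 2 (1-2): L=2.7347, (cx,cy)=(0.8553,-0.5181)
solve A·x = −loads:
  F[0-1] = +582.5857 N (tension)
  F[0-2] = +3490.7189 N (tension)
  F[1-2] = -4081.3225 N (compression)
  Rx@0 = -3984.3700 N
  Ry@0 = -309.3780 N
  Ry@2 = +2114.7280 N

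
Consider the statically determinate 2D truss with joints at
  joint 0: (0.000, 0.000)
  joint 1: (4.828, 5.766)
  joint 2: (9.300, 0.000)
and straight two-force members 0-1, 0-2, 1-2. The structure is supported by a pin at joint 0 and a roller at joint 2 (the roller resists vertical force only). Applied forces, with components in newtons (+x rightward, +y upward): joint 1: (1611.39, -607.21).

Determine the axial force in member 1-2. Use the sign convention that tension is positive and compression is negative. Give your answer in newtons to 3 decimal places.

N=3 nodes, M=3 members, R=3 reactions → 2N=6, M+R=6
member 0 (0-1): L=7.5204, (cx,cy)=(0.6420,0.7667)
member 1 (0-2): L=9.3000, (cx,cy)=(1.0000,0.0000)
member 2 (1-2): L=7.2970, (cx,cy)=(0.6129,-0.7902)
solve A·x = −loads:
  F[0-1] = +922.2183 N (tension)
  F[0-2] = +1019.3373 N (tension)
  F[1-2] = -1663.2508 N (compression)
  Rx@0 = -1611.3900 N
  Ry@0 = -707.0787 N
  Ry@2 = +1314.2887 N

-1663.251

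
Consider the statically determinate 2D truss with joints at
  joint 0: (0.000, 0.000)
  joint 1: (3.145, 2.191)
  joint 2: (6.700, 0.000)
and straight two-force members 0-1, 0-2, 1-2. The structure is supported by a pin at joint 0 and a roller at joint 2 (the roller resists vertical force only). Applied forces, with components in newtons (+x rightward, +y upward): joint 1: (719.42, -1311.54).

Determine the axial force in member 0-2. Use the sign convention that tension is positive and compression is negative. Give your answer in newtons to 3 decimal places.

N=3 nodes, M=3 members, R=3 reactions → 2N=6, M+R=6
member 0 (0-1): L=3.8330, (cx,cy)=(0.8205,0.5716)
member 1 (0-2): L=6.7000, (cx,cy)=(1.0000,0.0000)
member 2 (1-2): L=4.1759, (cx,cy)=(0.8513,-0.5247)
solve A·x = −loads:
  F[0-1] = -805.8434 N (compression)
  F[0-2] = +1380.6281 N (tension)
  F[1-2] = -1621.7792 N (compression)
  Rx@0 = -719.4200 N
  Ry@0 = +460.6381 N
  Ry@2 = +850.9019 N

1380.628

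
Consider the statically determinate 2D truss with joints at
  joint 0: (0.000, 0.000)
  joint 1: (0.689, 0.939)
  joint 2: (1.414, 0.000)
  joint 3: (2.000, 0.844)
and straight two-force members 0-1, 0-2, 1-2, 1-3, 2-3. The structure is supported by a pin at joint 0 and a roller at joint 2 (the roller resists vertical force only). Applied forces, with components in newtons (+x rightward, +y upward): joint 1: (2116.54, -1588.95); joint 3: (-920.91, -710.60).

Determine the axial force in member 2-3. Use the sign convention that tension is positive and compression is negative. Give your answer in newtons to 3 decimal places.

N=4 nodes, M=5 members, R=3 reactions → 2N=8, M+R=8
member 0 (0-1): L=1.1647, (cx,cy)=(0.5916,0.8062)
member 1 (0-2): L=1.4140, (cx,cy)=(1.0000,0.0000)
member 2 (1-2): L=1.1863, (cx,cy)=(0.6111,-0.7915)
member 3 (1-3): L=1.3144, (cx,cy)=(0.9974,-0.0723)
member 4 (2-3): L=1.0275, (cx,cy)=(0.5703,0.8214)
solve A·x = −loads:
  F[0-1] = +416.3118 N (tension)
  F[0-2] = +949.3454 N (tension)
  F[1-2] = -2394.2377 N (compression)
  F[1-3] = -408.1189 N (compression)
  F[2-3] = -900.9957 N (compression)
  Rx@0 = -1195.6300 N
  Ry@0 = -335.6477 N
  Ry@2 = +2635.1977 N

-900.996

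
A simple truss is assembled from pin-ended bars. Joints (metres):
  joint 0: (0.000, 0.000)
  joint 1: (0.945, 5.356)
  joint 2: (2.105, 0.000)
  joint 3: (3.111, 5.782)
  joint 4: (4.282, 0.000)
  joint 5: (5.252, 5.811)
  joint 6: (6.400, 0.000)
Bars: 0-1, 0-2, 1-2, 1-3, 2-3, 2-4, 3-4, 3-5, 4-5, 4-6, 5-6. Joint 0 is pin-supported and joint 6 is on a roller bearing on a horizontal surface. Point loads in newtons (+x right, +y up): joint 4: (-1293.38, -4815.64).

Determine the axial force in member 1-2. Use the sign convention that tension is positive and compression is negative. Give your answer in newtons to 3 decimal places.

1509.732

N=7 nodes, M=11 members, R=3 reactions → 2N=14, M+R=14
member 0 (0-1): L=5.4387, (cx,cy)=(0.1738,0.9848)
member 1 (0-2): L=2.1050, (cx,cy)=(1.0000,0.0000)
member 2 (1-2): L=5.4802, (cx,cy)=(0.2117,-0.9773)
member 3 (1-3): L=2.2075, (cx,cy)=(0.9812,0.1930)
member 4 (2-3): L=5.8689, (cx,cy)=(0.1714,0.9852)
member 5 (2-4): L=2.1770, (cx,cy)=(1.0000,0.0000)
member 6 (3-4): L=5.8994, (cx,cy)=(0.1985,-0.9801)
member 7 (3-5): L=2.1412, (cx,cy)=(0.9999,0.0135)
member 8 (4-5): L=5.8914, (cx,cy)=(0.1646,0.9864)
member 9 (4-6): L=2.1180, (cx,cy)=(1.0000,0.0000)
member 10 (5-6): L=5.9233, (cx,cy)=(0.1938,-0.9810)
solve A·x = −loads:
  F[0-1] = -1618.2915 N (compression)
  F[0-2] = -1012.1956 N (compression)
  F[1-2] = +1509.7317 N (tension)
  F[1-3] = -612.2611 N (compression)
  F[2-3] = -1497.6893 N (compression)
  F[2-4] = -435.9041 N (compression)
  F[3-4] = +1609.7645 N (tension)
  F[3-5] = -1177.1144 N (compression)
  F[4-5] = +3282.7072 N (tension)
  F[4-6] = +636.5195 N (tension)
  F[5-6] = -3284.2366 N (compression)
  Rx@0 = +1293.3800 N
  Ry@0 = +1593.6759 N
  Ry@6 = +3221.9641 N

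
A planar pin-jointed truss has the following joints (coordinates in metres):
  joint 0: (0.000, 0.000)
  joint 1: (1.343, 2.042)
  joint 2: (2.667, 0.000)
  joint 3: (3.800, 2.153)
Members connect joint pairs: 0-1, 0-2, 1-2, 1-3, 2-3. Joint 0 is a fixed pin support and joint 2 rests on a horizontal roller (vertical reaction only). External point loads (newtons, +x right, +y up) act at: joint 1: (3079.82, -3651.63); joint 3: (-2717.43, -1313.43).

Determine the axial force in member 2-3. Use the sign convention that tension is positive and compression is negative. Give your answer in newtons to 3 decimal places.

-1378.234

N=4 nodes, M=5 members, R=3 reactions → 2N=8, M+R=8
member 0 (0-1): L=2.4441, (cx,cy)=(0.5495,0.8355)
member 1 (0-2): L=2.6670, (cx,cy)=(1.0000,0.0000)
member 2 (1-2): L=2.4337, (cx,cy)=(0.5440,-0.8391)
member 3 (1-3): L=2.4595, (cx,cy)=(0.9990,0.0451)
member 4 (2-3): L=2.4329, (cx,cy)=(0.4657,0.8849)
solve A·x = −loads:
  F[0-1] = -1305.1733 N (compression)
  F[0-2] = +1079.5778 N (tension)
  F[1-2] = -3164.1639 N (compression)
  F[1-3] = -2077.7097 N (compression)
  F[2-3] = -1378.2336 N (compression)
  Rx@0 = -362.3900 N
  Ry@0 = +1090.4673 N
  Ry@2 = +3874.5927 N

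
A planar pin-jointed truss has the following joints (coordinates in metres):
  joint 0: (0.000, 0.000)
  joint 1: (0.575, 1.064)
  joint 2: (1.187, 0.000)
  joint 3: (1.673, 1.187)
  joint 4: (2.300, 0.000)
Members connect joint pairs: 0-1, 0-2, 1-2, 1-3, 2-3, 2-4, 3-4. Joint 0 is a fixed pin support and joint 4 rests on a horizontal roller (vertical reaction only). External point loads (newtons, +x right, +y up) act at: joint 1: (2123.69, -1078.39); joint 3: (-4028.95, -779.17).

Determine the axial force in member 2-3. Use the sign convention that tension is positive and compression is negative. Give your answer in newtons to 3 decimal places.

-683.752

N=5 nodes, M=7 members, R=3 reactions → 2N=10, M+R=10
member 0 (0-1): L=1.2094, (cx,cy)=(0.4754,0.8798)
member 1 (0-2): L=1.1870, (cx,cy)=(1.0000,0.0000)
member 2 (1-2): L=1.2275, (cx,cy)=(0.4986,-0.8668)
member 3 (1-3): L=1.1049, (cx,cy)=(0.9938,0.1113)
member 4 (2-3): L=1.2826, (cx,cy)=(0.3789,0.9254)
member 5 (2-4): L=1.1130, (cx,cy)=(1.0000,0.0000)
member 6 (3-4): L=1.3424, (cx,cy)=(0.4671,-0.8842)
solve A·x = −loads:
  F[0-1] = -2407.5525 N (compression)
  F[0-2] = -760.6360 N (compression)
  F[1-2] = +729.9743 N (tension)
  F[1-3] = -3654.9940 N (compression)
  F[2-3] = -683.7518 N (compression)
  F[2-4] = -137.5978 N (compression)
  F[3-4] = +294.6002 N (tension)
  Rx@0 = +1905.2600 N
  Ry@0 = +2118.0521 N
  Ry@4 = -260.4921 N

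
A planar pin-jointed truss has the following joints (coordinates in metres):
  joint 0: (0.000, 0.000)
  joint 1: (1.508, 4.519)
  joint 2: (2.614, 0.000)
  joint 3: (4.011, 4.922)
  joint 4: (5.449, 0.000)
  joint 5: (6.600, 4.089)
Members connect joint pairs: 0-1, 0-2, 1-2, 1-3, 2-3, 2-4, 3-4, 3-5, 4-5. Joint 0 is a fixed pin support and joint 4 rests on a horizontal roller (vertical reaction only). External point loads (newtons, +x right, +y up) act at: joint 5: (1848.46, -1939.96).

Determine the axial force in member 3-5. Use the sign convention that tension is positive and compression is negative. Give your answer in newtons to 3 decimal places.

N=6 nodes, M=9 members, R=3 reactions → 2N=12, M+R=12
member 0 (0-1): L=4.7640, (cx,cy)=(0.3165,0.9486)
member 1 (0-2): L=2.6140, (cx,cy)=(1.0000,0.0000)
member 2 (1-2): L=4.6524, (cx,cy)=(0.2377,-0.9713)
member 3 (1-3): L=2.5352, (cx,cy)=(0.9873,0.1590)
member 4 (2-3): L=5.1164, (cx,cy)=(0.2730,0.9620)
member 5 (2-4): L=2.8350, (cx,cy)=(1.0000,0.0000)
member 6 (3-4): L=5.1278, (cx,cy)=(0.2804,-0.9599)
member 7 (3-5): L=2.7197, (cx,cy)=(0.9519,-0.3063)
member 8 (4-5): L=4.2479, (cx,cy)=(0.2710,0.9626)
solve A·x = −loads:
  F[0-1] = +1894.2967 N (tension)
  F[0-2] = +1248.8344 N (tension)
  F[1-2] = -1684.1642 N (compression)
  F[1-3] = +1012.8773 N (tension)
  F[2-3] = +1700.4979 N (tension)
  F[2-4] = +384.1526 N (tension)
  F[3-4] = -2607.9889 N (compression)
  F[3-5] = +2306.5274 N (tension)
  F[4-5] = -1281.4471 N (compression)
  Rx@0 = -1848.4600 N
  Ry@0 = -1796.8888 N
  Ry@4 = +3736.8488 N

2306.527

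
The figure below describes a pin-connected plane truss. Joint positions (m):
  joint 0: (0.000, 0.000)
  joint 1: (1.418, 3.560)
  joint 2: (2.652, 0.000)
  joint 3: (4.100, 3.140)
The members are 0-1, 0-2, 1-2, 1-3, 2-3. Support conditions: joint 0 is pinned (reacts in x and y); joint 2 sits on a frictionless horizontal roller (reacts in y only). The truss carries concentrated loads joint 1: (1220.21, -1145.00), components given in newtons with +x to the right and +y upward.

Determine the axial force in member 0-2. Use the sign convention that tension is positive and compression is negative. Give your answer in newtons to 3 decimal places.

N=4 nodes, M=5 members, R=3 reactions → 2N=8, M+R=8
member 0 (0-1): L=3.8320, (cx,cy)=(0.3700,0.9290)
member 1 (0-2): L=2.6520, (cx,cy)=(1.0000,0.0000)
member 2 (1-2): L=3.7678, (cx,cy)=(0.3275,-0.9448)
member 3 (1-3): L=2.7147, (cx,cy)=(0.9880,-0.1547)
member 4 (2-3): L=3.4578, (cx,cy)=(0.4188,0.9081)
solve A·x = −loads:
  F[0-1] = +1189.6573 N (tension)
  F[0-2] = +779.9886 N (tension)
  F[1-2] = -2381.5601 N (compression)
  F[1-3] = -0.0000 N (tension)
  F[2-3] = +0.0000 N (tension)
  Rx@0 = -1220.2100 N
  Ry@0 = -1105.2103 N
  Ry@2 = +2250.2103 N

779.989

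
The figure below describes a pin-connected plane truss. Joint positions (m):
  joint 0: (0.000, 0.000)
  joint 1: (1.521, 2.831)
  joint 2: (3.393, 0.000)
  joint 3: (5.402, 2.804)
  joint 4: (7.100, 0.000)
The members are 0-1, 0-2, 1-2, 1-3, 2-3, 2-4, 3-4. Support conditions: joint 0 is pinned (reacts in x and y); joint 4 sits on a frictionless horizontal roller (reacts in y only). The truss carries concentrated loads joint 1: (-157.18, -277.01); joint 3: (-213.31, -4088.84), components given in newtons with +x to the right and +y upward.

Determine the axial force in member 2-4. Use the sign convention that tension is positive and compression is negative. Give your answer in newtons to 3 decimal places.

1830.861

N=5 nodes, M=7 members, R=3 reactions → 2N=10, M+R=10
member 0 (0-1): L=3.2137, (cx,cy)=(0.4733,0.8809)
member 1 (0-2): L=3.3930, (cx,cy)=(1.0000,0.0000)
member 2 (1-2): L=3.3940, (cx,cy)=(0.5516,-0.8341)
member 3 (1-3): L=3.8811, (cx,cy)=(1.0000,-0.0070)
member 4 (2-3): L=3.4494, (cx,cy)=(0.5824,0.8129)
member 5 (2-4): L=3.7070, (cx,cy)=(1.0000,0.0000)
member 6 (3-4): L=3.2781, (cx,cy)=(0.5180,-0.8554)
solve A·x = −loads:
  F[0-1] = -1523.9336 N (compression)
  F[0-2] = +350.7621 N (tension)
  F[1-2] = +1287.9357 N (tension)
  F[1-3] = -1274.4878 N (compression)
  F[2-3] = -1321.5869 N (compression)
  F[2-4] = +1830.8613 N (tension)
  F[3-4] = -3534.5449 N (compression)
  Rx@0 = +370.4900 N
  Ry@0 = +1342.4489 N
  Ry@4 = +3023.4011 N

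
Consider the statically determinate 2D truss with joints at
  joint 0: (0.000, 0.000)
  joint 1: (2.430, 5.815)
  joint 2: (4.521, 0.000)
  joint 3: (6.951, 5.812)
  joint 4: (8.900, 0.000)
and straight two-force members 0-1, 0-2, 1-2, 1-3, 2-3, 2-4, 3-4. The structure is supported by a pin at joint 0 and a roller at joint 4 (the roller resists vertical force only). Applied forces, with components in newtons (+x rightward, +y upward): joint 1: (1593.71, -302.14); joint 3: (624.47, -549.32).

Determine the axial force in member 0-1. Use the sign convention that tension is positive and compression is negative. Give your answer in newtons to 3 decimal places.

N=5 nodes, M=7 members, R=3 reactions → 2N=10, M+R=10
member 0 (0-1): L=6.3023, (cx,cy)=(0.3856,0.9227)
member 1 (0-2): L=4.5210, (cx,cy)=(1.0000,0.0000)
member 2 (1-2): L=6.1795, (cx,cy)=(0.3384,-0.9410)
member 3 (1-3): L=4.5210, (cx,cy)=(1.0000,-0.0007)
member 4 (2-3): L=6.2995, (cx,cy)=(0.3857,0.9226)
member 5 (2-4): L=4.3790, (cx,cy)=(1.0000,0.0000)
member 6 (3-4): L=6.1301, (cx,cy)=(0.3179,-0.9481)
solve A·x = −loads:
  F[0-1] = +1202.0919 N (tension)
  F[0-2] = +1754.6860 N (tension)
  F[1-2] = -1499.3124 N (compression)
  F[1-3] = -622.8854 N (compression)
  F[2-3] = +1529.2213 N (tension)
  F[2-4] = +657.4699 N (tension)
  F[3-4] = -2067.9050 N (compression)
  Rx@0 = -2218.1800 N
  Ry@0 = -1109.1430 N
  Ry@4 = +1960.6030 N

1202.092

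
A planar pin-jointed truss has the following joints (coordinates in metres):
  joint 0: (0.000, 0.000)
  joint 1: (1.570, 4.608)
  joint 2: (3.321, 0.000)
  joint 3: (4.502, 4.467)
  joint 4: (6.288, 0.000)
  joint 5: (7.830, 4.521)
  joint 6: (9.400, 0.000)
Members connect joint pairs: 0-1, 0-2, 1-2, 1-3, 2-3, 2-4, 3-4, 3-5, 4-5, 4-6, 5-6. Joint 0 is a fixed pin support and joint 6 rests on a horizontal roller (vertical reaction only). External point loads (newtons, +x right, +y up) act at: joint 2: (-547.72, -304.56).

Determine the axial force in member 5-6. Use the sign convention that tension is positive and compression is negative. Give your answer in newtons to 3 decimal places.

N=7 nodes, M=11 members, R=3 reactions → 2N=14, M+R=14
member 0 (0-1): L=4.8681, (cx,cy)=(0.3225,0.9466)
member 1 (0-2): L=3.3210, (cx,cy)=(1.0000,0.0000)
member 2 (1-2): L=4.9295, (cx,cy)=(0.3552,-0.9348)
member 3 (1-3): L=2.9354, (cx,cy)=(0.9988,-0.0480)
member 4 (2-3): L=4.6205, (cx,cy)=(0.2556,0.9668)
member 5 (2-4): L=2.9670, (cx,cy)=(1.0000,0.0000)
member 6 (3-4): L=4.8108, (cx,cy)=(0.3712,-0.9285)
member 7 (3-5): L=3.3284, (cx,cy)=(0.9999,0.0162)
member 8 (4-5): L=4.7767, (cx,cy)=(0.3228,0.9465)
member 9 (4-6): L=3.1120, (cx,cy)=(1.0000,0.0000)
member 10 (5-6): L=4.7858, (cx,cy)=(0.3281,-0.9447)
solve A·x = −loads:
  F[0-1] = -208.0778 N (compression)
  F[0-2] = -480.6135 N (compression)
  F[1-2] = +218.1387 N (tension)
  F[1-3] = -144.7587 N (compression)
  F[2-3] = +104.1051 N (tension)
  F[2-4] = +117.9823 N (tension)
  F[3-4] = -117.1835 N (compression)
  F[3-5] = -74.4880 N (compression)
  F[4-5] = +114.9638 N (tension)
  F[4-6] = +37.3662 N (tension)
  F[5-6] = -113.9038 N (compression)
  Rx@0 = +547.7200 N
  Ry@0 = +196.9596 N
  Ry@6 = +107.6004 N

-113.904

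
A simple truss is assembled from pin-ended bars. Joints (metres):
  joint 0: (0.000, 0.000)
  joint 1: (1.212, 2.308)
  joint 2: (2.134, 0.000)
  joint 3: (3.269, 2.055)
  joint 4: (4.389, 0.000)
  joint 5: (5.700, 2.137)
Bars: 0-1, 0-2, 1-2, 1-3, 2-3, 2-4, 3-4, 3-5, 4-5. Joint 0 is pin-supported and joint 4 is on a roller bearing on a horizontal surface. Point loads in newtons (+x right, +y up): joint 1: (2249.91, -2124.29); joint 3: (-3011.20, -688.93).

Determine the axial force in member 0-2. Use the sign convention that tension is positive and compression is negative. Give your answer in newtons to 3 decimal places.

257.586

N=6 nodes, M=9 members, R=3 reactions → 2N=12, M+R=12
member 0 (0-1): L=2.6069, (cx,cy)=(0.4649,0.8854)
member 1 (0-2): L=2.1340, (cx,cy)=(1.0000,0.0000)
member 2 (1-2): L=2.4853, (cx,cy)=(0.3710,-0.9286)
member 3 (1-3): L=2.0725, (cx,cy)=(0.9925,-0.1221)
member 4 (2-3): L=2.3476, (cx,cy)=(0.4835,0.8754)
member 5 (2-4): L=2.2550, (cx,cy)=(1.0000,0.0000)
member 6 (3-4): L=2.3404, (cx,cy)=(0.4786,-0.8781)
member 7 (3-5): L=2.4324, (cx,cy)=(0.9994,0.0337)
member 8 (4-5): L=2.5071, (cx,cy)=(0.5229,0.8524)
solve A·x = −loads:
  F[0-1] = -2191.4887 N (compression)
  F[0-2] = +257.5860 N (tension)
  F[1-2] = +246.8688 N (tension)
  F[1-3] = -3385.6899 N (compression)
  F[2-3] = -261.8957 N (compression)
  F[2-4] = +475.7870 N (tension)
  F[3-4] = -994.2207 N (compression)
  F[3-5] = -0.0000 N (tension)
  F[4-5] = +0.0000 N (tension)
  Rx@0 = +761.2900 N
  Ry@0 = +1940.2357 N
  Ry@4 = +872.9843 N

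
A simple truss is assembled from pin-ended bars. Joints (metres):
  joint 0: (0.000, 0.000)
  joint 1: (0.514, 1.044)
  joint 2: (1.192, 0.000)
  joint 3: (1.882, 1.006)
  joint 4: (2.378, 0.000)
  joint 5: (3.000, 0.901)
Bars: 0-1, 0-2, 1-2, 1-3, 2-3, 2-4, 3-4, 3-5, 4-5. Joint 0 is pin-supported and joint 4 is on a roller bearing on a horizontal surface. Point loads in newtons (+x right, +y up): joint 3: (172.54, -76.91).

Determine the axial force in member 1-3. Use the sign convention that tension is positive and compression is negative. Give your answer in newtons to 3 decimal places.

N=6 nodes, M=9 members, R=3 reactions → 2N=12, M+R=12
member 0 (0-1): L=1.1637, (cx,cy)=(0.4417,0.8972)
member 1 (0-2): L=1.1920, (cx,cy)=(1.0000,0.0000)
member 2 (1-2): L=1.2448, (cx,cy)=(0.5446,-0.8387)
member 3 (1-3): L=1.3685, (cx,cy)=(0.9996,-0.0278)
member 4 (2-3): L=1.2199, (cx,cy)=(0.5656,0.8247)
member 5 (2-4): L=1.1860, (cx,cy)=(1.0000,0.0000)
member 6 (3-4): L=1.1216, (cx,cy)=(0.4422,-0.8969)
member 7 (3-5): L=1.1229, (cx,cy)=(0.9956,-0.0935)
member 8 (4-5): L=1.0948, (cx,cy)=(0.5681,0.8229)
solve A·x = −loads:
  F[0-1] = +63.4784 N (tension)
  F[0-2] = +144.5012 N (tension)
  F[1-2] = -70.0993 N (compression)
  F[1-3] = +66.2438 N (tension)
  F[2-3] = +71.2894 N (tension)
  F[2-4] = +65.9987 N (tension)
  F[3-4] = -149.2462 N (compression)
  F[3-5] = -0.0000 N (compression)
  F[4-5] = +0.0000 N (tension)
  Rx@0 = -172.5400 N
  Ry@0 = -56.9503 N
  Ry@4 = +133.8603 N

66.244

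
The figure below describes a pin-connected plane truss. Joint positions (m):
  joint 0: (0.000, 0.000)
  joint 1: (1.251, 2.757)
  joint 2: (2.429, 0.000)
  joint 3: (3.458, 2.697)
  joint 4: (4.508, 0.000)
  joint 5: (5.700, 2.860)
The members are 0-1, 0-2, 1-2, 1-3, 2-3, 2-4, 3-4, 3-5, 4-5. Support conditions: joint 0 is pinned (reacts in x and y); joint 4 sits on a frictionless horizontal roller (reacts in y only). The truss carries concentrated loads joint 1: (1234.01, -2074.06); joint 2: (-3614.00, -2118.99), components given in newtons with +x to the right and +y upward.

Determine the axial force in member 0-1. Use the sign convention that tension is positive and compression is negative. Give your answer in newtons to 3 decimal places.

-1889.923

N=6 nodes, M=9 members, R=3 reactions → 2N=12, M+R=12
member 0 (0-1): L=3.0275, (cx,cy)=(0.4132,0.9106)
member 1 (0-2): L=2.4290, (cx,cy)=(1.0000,0.0000)
member 2 (1-2): L=2.9981, (cx,cy)=(0.3929,-0.9196)
member 3 (1-3): L=2.2078, (cx,cy)=(0.9996,-0.0272)
member 4 (2-3): L=2.8866, (cx,cy)=(0.3565,0.9343)
member 5 (2-4): L=2.0790, (cx,cy)=(1.0000,0.0000)
member 6 (3-4): L=2.8942, (cx,cy)=(0.3628,-0.9319)
member 7 (3-5): L=2.2479, (cx,cy)=(0.9974,0.0725)
member 8 (4-5): L=3.0985, (cx,cy)=(0.3847,0.9230)
solve A·x = −loads:
  F[0-1] = -1889.9233 N (compression)
  F[0-2] = -1599.0631 N (compression)
  F[1-2] = -328.1416 N (compression)
  F[1-3] = -1886.7027 N (compression)
  F[2-3] = +2590.9496 N (tension)
  F[2-4] = +962.4083 N (tension)
  F[3-4] = -2652.7505 N (compression)
  F[3-5] = +0.0000 N (tension)
  F[4-5] = +0.0000 N (tension)
  Rx@0 = +2379.9900 N
  Ry@0 = +1721.0355 N
  Ry@4 = +2472.0145 N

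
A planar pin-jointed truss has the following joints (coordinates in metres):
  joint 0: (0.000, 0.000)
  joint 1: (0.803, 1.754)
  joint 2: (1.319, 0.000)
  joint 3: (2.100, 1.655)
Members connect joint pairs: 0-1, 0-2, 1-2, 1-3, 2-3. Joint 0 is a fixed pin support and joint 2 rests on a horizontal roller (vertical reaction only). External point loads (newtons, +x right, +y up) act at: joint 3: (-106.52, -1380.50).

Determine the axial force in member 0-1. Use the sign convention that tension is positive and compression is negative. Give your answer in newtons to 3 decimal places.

N=4 nodes, M=5 members, R=3 reactions → 2N=8, M+R=8
member 0 (0-1): L=1.9291, (cx,cy)=(0.4163,0.9092)
member 1 (0-2): L=1.3190, (cx,cy)=(1.0000,0.0000)
member 2 (1-2): L=1.8283, (cx,cy)=(0.2822,-0.9593)
member 3 (1-3): L=1.3008, (cx,cy)=(0.9971,-0.0761)
member 4 (2-3): L=1.8300, (cx,cy)=(0.4268,0.9044)
solve A·x = −loads:
  F[0-1] = +752.0091 N (tension)
  F[0-2] = -419.5528 N (compression)
  F[1-2] = -754.5849 N (compression)
  F[1-3] = +527.5260 N (tension)
  F[2-3] = -1482.0987 N (compression)
  Rx@0 = +106.5200 N
  Ry@0 = -683.7603 N
  Ry@2 = +2064.2603 N

752.009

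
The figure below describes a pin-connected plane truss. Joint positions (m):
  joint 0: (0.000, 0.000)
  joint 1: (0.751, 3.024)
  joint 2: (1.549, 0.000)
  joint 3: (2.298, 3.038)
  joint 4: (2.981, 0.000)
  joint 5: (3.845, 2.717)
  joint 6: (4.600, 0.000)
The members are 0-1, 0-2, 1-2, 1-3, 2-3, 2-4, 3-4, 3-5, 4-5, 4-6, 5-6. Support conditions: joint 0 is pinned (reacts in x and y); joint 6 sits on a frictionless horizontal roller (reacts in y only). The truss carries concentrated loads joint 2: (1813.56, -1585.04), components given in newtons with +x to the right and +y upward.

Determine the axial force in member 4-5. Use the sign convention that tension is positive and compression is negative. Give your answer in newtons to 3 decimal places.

N=7 nodes, M=11 members, R=3 reactions → 2N=14, M+R=14
member 0 (0-1): L=3.1159, (cx,cy)=(0.2410,0.9705)
member 1 (0-2): L=1.5490, (cx,cy)=(1.0000,0.0000)
member 2 (1-2): L=3.1275, (cx,cy)=(0.2552,-0.9669)
member 3 (1-3): L=1.5471, (cx,cy)=(1.0000,0.0090)
member 4 (2-3): L=3.1290, (cx,cy)=(0.2394,0.9709)
member 5 (2-4): L=1.4320, (cx,cy)=(1.0000,0.0000)
member 6 (3-4): L=3.1138, (cx,cy)=(0.2193,-0.9756)
member 7 (3-5): L=1.5800, (cx,cy)=(0.9791,-0.2032)
member 8 (4-5): L=2.8511, (cx,cy)=(0.3030,0.9530)
member 9 (4-6): L=1.6190, (cx,cy)=(1.0000,0.0000)
member 10 (5-6): L=2.8199, (cx,cy)=(0.2677,-0.9635)
solve A·x = −loads:
  F[0-1] = -1083.2298 N (compression)
  F[0-2] = +2074.6455 N (tension)
  F[1-2] = +1082.2555 N (tension)
  F[1-3] = -537.2496 N (compression)
  F[2-3] = +554.7346 N (tension)
  F[2-4] = +404.4374 N (tension)
  F[3-4] = -483.6130 N (compression)
  F[3-5] = -304.7152 N (compression)
  F[4-5] = +495.1180 N (tension)
  F[4-6] = +148.3171 N (tension)
  F[5-6] = -553.9690 N (compression)
  Rx@0 = -1813.5600 N
  Ry@0 = +1051.2950 N
  Ry@6 = +533.7450 N

495.118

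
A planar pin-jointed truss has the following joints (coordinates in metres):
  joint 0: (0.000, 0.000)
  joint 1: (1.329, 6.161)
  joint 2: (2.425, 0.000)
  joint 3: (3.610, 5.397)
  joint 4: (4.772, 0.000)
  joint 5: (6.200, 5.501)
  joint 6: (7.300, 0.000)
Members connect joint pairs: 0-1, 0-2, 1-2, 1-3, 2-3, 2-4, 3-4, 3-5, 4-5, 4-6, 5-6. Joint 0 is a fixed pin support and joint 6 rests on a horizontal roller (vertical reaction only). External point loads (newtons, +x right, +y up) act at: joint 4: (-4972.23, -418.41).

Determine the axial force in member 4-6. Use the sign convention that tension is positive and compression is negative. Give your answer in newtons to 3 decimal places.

54.693

N=7 nodes, M=11 members, R=3 reactions → 2N=14, M+R=14
member 0 (0-1): L=6.3027, (cx,cy)=(0.2109,0.9775)
member 1 (0-2): L=2.4250, (cx,cy)=(1.0000,0.0000)
member 2 (1-2): L=6.2577, (cx,cy)=(0.1751,-0.9845)
member 3 (1-3): L=2.4055, (cx,cy)=(0.9482,-0.3176)
member 4 (2-3): L=5.5256, (cx,cy)=(0.2145,0.9767)
member 5 (2-4): L=2.3470, (cx,cy)=(1.0000,0.0000)
member 6 (3-4): L=5.5207, (cx,cy)=(0.2105,-0.9776)
member 7 (3-5): L=2.5921, (cx,cy)=(0.9992,0.0401)
member 8 (4-5): L=5.6833, (cx,cy)=(0.2513,0.9679)
member 9 (4-6): L=2.5280, (cx,cy)=(1.0000,0.0000)
member 10 (5-6): L=5.6099, (cx,cy)=(0.1961,-0.9806)
solve A·x = −loads:
  F[0-1] = -148.2287 N (compression)
  F[0-2] = -4940.9742 N (compression)
  F[1-2] = +167.8023 N (tension)
  F[1-3] = -63.9566 N (compression)
  F[2-3] = -169.1439 N (compression)
  F[2-4] = -4875.3105 N (compression)
  F[3-4] = +142.9991 N (tension)
  F[3-5] = -127.1205 N (compression)
  F[4-5] = +287.8488 N (tension)
  F[4-6] = +54.6929 N (tension)
  F[5-6] = -278.9287 N (compression)
  Rx@0 = +4972.2300 N
  Ry@0 = +144.8960 N
  Ry@6 = +273.5140 N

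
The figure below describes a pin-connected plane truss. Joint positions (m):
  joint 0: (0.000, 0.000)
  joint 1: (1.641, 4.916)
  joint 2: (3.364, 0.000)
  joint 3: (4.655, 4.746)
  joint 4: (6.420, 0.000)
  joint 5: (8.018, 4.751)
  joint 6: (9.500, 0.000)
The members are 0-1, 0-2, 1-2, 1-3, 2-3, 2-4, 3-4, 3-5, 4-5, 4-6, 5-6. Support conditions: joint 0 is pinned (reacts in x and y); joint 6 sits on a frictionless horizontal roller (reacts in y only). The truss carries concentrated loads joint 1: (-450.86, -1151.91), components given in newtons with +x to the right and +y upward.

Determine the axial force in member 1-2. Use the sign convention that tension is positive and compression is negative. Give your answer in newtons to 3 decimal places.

N=7 nodes, M=11 members, R=3 reactions → 2N=14, M+R=14
member 0 (0-1): L=5.1827, (cx,cy)=(0.3166,0.9485)
member 1 (0-2): L=3.3640, (cx,cy)=(1.0000,0.0000)
member 2 (1-2): L=5.2092, (cx,cy)=(0.3308,-0.9437)
member 3 (1-3): L=3.0188, (cx,cy)=(0.9984,-0.0563)
member 4 (2-3): L=4.9185, (cx,cy)=(0.2625,0.9649)
member 5 (2-4): L=3.0560, (cx,cy)=(1.0000,0.0000)
member 6 (3-4): L=5.0636, (cx,cy)=(0.3486,-0.9373)
member 7 (3-5): L=3.3630, (cx,cy)=(1.0000,0.0015)
member 8 (4-5): L=5.0125, (cx,cy)=(0.3188,0.9478)
member 9 (4-6): L=3.0800, (cx,cy)=(1.0000,0.0000)
member 10 (5-6): L=4.9768, (cx,cy)=(0.2978,-0.9546)
solve A·x = −loads:
  F[0-1] = -1250.5859 N (compression)
  F[0-2] = -54.8833 N (compression)
  F[1-2] = +33.7657 N (tension)
  F[1-3] = +43.7844 N (tension)
  F[2-3] = -33.0231 N (compression)
  F[2-4] = -35.0470 N (compression)
  F[3-4] = +36.6634 N (tension)
  F[3-5] = +22.2673 N (tension)
  F[4-5] = -36.2557 N (compression)
  F[4-6] = -10.7090 N (compression)
  F[5-6] = +35.9624 N (tension)
  Rx@0 = +450.8600 N
  Ry@0 = +1186.2409 N
  Ry@6 = -34.3309 N

33.766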